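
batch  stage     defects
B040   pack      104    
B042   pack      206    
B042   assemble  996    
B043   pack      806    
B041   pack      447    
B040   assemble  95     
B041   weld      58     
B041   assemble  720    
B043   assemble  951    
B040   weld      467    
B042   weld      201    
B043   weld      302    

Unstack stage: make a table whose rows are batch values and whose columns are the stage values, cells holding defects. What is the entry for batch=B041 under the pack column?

Wide layout: rows indexed by batch, columns are the 3 distinct stage values (pack, assemble, weld).
Cell (batch=B041, stage=pack) draws from the long row where batch=B041 and stage=pack, which has defects=447.

447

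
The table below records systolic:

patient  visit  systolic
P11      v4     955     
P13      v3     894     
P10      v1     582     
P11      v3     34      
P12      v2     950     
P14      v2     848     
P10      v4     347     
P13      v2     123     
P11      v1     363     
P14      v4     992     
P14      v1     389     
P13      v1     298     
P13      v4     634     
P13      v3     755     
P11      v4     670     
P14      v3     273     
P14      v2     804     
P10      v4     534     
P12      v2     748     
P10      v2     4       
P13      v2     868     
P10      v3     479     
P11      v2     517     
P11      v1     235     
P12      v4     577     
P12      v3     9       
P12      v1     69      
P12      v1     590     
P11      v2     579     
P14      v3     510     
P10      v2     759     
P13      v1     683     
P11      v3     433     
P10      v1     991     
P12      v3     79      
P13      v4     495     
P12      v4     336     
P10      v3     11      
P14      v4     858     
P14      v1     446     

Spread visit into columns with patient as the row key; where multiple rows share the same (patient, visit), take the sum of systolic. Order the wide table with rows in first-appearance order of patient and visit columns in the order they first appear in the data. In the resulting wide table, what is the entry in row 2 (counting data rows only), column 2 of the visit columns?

1649

With rows in first-appearance order of patient, row 2 is patient=P13. visit columns in first-appearance order: v4, v3, v1, v2; column 2 is v3.
Long rows with patient=P13, visit=v3: 894 + 755 = 1649.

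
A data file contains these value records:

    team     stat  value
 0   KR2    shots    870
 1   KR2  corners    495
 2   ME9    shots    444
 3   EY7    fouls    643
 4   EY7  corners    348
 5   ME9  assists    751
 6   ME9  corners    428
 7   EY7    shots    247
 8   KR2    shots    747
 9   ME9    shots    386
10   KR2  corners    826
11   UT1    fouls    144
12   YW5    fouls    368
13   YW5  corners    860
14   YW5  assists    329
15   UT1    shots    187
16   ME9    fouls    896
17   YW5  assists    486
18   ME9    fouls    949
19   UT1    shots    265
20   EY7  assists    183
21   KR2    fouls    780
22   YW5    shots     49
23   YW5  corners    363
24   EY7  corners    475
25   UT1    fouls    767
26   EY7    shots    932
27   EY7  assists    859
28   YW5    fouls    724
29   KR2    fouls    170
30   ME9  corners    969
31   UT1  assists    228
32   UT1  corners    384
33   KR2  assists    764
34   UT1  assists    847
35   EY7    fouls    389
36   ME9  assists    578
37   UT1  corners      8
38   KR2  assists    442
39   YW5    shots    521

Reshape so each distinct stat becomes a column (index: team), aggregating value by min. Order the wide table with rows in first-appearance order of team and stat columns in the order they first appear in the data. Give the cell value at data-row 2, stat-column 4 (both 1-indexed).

578

With rows in first-appearance order of team, row 2 is team=ME9. stat columns in first-appearance order: shots, corners, fouls, assists; column 4 is assists.
Long rows with team=ME9, stat=assists: min(751, 578) = 578.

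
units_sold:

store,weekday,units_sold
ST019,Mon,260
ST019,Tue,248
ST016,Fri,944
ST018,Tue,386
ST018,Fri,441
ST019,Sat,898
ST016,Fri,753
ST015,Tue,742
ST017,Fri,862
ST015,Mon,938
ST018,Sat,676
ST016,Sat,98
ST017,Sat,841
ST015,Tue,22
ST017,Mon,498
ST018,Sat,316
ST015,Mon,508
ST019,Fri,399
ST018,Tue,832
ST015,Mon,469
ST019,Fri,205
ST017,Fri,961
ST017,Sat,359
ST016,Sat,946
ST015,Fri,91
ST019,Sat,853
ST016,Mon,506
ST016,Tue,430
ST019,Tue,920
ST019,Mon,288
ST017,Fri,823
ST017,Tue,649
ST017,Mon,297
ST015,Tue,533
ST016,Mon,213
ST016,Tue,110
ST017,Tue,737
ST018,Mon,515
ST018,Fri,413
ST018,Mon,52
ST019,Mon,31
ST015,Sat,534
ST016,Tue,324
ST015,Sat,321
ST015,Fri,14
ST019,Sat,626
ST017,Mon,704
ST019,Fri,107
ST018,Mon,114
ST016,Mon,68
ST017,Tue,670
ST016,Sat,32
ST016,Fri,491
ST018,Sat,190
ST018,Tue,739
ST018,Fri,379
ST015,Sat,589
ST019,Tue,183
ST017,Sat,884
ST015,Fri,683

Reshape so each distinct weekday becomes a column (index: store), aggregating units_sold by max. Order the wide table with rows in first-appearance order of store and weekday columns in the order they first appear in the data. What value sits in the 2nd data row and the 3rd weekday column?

With rows in first-appearance order of store, row 2 is store=ST016. weekday columns in first-appearance order: Mon, Tue, Fri, Sat; column 3 is Fri.
Long rows with store=ST016, weekday=Fri: max(944, 753, 491) = 944.

944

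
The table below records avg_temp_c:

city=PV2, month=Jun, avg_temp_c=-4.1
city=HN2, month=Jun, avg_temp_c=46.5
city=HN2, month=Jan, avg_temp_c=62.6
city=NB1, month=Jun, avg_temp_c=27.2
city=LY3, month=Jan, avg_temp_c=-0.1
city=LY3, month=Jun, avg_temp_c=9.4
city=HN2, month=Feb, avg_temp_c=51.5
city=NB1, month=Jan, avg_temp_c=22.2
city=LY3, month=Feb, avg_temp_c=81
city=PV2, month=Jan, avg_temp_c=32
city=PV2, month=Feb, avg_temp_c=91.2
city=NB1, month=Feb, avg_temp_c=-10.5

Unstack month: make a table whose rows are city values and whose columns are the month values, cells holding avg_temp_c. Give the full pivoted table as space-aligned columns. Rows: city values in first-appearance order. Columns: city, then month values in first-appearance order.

Columns: city plus the 3 distinct month values (Jun, Jan, Feb).
For example, row PV2 column Jun takes avg_temp_c=-4.1 from the long row (PV2, Jun).

city  Jun   Jan   Feb  
PV2   -4.1  32    91.2 
HN2   46.5  62.6  51.5 
NB1   27.2  22.2  -10.5
LY3   9.4   -0.1  81   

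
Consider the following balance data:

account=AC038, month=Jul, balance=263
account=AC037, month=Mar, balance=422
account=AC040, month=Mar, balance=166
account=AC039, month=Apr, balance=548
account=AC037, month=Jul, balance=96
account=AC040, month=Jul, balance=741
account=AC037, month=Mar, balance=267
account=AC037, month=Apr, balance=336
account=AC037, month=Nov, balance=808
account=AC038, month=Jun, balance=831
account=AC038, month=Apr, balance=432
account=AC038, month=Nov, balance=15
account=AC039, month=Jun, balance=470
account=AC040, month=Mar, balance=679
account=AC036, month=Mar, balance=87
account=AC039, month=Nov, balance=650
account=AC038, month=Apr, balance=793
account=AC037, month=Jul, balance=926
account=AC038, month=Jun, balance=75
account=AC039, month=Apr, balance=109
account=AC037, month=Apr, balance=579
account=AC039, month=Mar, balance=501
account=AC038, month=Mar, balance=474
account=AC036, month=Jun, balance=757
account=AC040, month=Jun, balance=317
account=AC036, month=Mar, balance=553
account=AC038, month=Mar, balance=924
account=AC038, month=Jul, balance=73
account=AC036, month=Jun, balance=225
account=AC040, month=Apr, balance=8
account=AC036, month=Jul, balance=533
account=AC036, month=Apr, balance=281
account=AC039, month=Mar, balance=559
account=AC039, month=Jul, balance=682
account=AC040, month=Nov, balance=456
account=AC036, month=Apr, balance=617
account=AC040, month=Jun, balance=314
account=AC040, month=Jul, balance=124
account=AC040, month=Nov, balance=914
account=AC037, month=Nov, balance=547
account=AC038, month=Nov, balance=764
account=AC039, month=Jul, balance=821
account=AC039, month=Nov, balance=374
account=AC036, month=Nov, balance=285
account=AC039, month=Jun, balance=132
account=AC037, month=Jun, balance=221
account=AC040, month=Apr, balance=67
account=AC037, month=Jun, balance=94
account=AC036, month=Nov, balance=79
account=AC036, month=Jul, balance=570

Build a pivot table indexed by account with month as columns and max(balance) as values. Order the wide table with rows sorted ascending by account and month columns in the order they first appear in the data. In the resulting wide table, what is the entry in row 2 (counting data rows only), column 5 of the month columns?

221

With rows sorted ascending by account, row 2 is account=AC037. month columns in first-appearance order: Jul, Mar, Apr, Nov, Jun; column 5 is Jun.
Long rows with account=AC037, month=Jun: max(221, 94) = 221.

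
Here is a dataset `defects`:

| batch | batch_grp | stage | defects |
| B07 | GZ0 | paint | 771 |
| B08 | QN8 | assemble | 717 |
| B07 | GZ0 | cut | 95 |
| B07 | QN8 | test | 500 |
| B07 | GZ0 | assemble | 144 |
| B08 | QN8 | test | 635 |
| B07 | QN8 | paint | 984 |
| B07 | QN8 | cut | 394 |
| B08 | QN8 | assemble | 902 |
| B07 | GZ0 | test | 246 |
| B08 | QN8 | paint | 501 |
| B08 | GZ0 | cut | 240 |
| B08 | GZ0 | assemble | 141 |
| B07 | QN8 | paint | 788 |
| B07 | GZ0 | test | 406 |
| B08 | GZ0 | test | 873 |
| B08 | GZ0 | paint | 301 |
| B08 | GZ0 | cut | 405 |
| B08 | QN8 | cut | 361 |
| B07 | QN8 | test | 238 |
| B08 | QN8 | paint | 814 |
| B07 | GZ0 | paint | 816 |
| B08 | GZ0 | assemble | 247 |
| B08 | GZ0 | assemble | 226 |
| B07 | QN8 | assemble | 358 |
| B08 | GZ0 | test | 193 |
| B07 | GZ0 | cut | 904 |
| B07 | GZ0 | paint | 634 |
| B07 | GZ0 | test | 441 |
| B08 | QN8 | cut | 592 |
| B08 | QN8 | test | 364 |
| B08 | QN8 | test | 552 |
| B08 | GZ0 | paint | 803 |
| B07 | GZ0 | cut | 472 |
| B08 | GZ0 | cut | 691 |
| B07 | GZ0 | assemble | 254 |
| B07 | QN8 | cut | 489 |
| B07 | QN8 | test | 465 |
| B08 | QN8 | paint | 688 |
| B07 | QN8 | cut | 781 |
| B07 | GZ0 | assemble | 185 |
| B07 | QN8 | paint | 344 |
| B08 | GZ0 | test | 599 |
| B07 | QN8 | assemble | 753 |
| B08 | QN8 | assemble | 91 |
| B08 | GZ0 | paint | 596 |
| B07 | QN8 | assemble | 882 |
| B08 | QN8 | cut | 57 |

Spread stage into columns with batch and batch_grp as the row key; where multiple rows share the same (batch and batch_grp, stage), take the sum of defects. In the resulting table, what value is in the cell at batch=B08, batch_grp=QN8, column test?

Rows with batch=B08, batch_grp=QN8 and stage=test: defects values are 635, 364, 552.
635 + 364 + 552 = 1551.

1551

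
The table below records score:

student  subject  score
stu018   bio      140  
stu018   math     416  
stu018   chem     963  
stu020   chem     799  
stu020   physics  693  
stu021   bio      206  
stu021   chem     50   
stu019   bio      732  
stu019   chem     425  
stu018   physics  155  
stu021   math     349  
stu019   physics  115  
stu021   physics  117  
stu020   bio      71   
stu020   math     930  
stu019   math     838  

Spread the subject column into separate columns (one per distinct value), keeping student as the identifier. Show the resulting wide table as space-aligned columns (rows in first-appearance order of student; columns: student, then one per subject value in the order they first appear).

student  bio  math  chem  physics
stu018   140  416   963   155    
stu020   71   930   799   693    
stu021   206  349   50    117    
stu019   732  838   425   115    

Columns: student plus the 4 distinct subject values (bio, math, chem, physics).
For example, row stu018 column bio takes score=140 from the long row (stu018, bio).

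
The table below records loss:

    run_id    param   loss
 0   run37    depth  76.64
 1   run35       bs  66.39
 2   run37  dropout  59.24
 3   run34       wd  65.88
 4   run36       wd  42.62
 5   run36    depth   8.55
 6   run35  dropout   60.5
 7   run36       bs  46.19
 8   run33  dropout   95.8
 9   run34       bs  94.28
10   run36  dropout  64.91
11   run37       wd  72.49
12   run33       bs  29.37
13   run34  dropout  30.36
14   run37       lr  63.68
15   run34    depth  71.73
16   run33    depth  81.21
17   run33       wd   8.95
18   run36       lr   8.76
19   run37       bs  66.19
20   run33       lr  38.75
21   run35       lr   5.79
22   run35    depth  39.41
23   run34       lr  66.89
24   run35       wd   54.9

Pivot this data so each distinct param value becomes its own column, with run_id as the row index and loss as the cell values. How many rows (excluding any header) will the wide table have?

5 distinct run_id values → 5 rows.

5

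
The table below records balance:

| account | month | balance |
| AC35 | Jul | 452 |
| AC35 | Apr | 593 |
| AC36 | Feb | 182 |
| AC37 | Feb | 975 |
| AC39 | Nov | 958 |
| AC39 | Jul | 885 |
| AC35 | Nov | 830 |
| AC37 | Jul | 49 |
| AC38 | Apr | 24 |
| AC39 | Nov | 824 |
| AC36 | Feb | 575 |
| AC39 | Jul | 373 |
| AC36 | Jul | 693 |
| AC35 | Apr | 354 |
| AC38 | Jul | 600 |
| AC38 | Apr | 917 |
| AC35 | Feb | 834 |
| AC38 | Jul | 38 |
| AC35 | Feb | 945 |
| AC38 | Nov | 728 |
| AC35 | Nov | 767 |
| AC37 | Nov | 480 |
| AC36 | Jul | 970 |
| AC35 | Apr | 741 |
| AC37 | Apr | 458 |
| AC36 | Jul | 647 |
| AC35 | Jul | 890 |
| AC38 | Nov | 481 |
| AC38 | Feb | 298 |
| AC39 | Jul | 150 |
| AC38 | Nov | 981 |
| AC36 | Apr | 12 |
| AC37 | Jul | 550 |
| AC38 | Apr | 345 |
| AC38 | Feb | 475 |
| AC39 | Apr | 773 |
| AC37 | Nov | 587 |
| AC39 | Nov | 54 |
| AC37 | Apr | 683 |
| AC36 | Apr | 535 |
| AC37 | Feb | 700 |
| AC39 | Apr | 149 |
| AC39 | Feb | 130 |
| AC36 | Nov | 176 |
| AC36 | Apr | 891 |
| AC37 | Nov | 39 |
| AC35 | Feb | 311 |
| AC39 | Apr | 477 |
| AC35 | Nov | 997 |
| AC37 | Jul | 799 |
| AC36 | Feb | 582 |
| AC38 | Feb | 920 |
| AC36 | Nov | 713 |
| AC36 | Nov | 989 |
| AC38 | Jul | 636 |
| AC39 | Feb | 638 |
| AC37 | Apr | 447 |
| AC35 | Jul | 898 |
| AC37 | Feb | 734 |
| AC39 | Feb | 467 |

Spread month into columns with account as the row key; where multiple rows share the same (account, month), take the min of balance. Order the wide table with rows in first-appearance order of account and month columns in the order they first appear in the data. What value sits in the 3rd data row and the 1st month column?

With rows in first-appearance order of account, row 3 is account=AC37. month columns in first-appearance order: Jul, Apr, Feb, Nov; column 1 is Jul.
Long rows with account=AC37, month=Jul: min(49, 550, 799) = 49.

49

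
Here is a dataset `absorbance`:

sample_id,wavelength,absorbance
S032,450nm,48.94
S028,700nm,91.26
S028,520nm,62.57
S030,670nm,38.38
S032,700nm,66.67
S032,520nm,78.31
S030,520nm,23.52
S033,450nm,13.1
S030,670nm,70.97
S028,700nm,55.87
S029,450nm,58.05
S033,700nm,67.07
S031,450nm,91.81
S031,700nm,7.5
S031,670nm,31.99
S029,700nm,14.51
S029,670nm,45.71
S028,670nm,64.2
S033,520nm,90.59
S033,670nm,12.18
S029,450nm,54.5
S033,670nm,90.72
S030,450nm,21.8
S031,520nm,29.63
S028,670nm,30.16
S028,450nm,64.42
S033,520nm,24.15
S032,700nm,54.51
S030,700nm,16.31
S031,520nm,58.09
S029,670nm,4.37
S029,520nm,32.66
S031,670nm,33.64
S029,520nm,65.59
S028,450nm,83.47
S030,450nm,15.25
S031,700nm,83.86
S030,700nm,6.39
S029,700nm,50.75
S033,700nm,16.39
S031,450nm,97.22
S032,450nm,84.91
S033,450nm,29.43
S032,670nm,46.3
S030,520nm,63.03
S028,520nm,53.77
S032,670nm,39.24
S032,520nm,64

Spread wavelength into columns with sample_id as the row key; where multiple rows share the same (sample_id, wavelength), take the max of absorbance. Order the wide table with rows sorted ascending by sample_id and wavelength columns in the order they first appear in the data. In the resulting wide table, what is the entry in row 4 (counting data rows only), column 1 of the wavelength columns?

97.22

With rows sorted ascending by sample_id, row 4 is sample_id=S031. wavelength columns in first-appearance order: 450nm, 700nm, 520nm, 670nm; column 1 is 450nm.
Long rows with sample_id=S031, wavelength=450nm: max(91.81, 97.22) = 97.22.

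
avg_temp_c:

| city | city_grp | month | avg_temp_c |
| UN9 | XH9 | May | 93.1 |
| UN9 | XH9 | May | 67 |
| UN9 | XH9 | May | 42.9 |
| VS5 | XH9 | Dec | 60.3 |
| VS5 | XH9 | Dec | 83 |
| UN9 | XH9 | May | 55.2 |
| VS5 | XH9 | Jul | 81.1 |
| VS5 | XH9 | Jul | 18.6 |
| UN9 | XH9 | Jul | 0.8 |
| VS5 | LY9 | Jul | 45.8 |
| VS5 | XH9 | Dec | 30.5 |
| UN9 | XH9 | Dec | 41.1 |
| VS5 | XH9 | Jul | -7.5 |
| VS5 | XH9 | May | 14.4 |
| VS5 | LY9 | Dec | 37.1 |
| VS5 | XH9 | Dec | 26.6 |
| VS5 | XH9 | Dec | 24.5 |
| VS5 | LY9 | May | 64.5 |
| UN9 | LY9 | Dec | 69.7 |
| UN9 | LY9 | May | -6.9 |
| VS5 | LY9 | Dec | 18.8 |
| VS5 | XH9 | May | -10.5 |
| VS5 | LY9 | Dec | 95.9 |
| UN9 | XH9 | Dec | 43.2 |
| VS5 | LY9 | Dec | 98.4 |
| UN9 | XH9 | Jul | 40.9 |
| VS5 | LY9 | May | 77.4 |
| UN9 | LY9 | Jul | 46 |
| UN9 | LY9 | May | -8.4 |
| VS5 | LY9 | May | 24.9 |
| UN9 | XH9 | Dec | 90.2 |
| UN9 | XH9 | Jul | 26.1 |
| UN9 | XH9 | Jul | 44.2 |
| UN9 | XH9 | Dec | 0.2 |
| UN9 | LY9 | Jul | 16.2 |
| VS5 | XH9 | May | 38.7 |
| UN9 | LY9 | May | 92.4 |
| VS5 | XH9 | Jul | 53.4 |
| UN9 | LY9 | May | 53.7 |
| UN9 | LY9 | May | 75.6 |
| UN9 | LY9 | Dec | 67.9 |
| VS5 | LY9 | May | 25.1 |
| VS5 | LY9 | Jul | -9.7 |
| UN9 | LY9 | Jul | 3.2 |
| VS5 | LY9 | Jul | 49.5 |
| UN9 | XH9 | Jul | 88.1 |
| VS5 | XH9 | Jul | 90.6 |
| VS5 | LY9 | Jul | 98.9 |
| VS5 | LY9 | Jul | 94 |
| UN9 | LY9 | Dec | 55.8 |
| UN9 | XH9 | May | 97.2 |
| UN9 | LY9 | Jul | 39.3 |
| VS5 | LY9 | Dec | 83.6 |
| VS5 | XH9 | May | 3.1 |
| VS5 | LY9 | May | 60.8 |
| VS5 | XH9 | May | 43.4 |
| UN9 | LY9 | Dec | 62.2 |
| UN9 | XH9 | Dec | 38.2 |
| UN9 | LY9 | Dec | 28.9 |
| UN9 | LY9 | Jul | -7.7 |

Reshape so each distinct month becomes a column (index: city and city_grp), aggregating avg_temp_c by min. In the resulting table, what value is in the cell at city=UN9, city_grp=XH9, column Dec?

Rows with city=UN9, city_grp=XH9 and month=Dec: avg_temp_c values are 41.1, 43.2, 90.2, 0.2, 38.2.
min(41.1, 43.2, 90.2, 0.2, 38.2) = 0.2.

0.2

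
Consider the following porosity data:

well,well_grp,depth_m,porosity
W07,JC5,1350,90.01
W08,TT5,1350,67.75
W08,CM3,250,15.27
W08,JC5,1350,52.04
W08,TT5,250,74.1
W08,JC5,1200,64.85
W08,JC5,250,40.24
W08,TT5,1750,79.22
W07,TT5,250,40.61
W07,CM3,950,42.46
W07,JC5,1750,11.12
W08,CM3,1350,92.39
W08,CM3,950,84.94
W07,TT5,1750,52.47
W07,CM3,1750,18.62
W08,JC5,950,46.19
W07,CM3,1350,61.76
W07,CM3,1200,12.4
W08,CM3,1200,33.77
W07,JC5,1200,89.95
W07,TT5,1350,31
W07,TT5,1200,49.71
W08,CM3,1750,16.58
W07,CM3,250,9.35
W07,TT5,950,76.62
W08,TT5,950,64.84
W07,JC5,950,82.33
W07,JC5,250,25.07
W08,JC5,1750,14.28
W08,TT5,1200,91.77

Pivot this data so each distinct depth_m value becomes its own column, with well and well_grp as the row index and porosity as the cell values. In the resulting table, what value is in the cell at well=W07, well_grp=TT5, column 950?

76.62

Wide layout: rows indexed by well and well_grp, columns are the 5 distinct depth_m values (1350, 250, 1200, 1750, 950).
Cell (well=W07, well_grp=TT5, depth_m=950) draws from the long row where well=W07, well_grp=TT5 and depth_m=950, which has porosity=76.62.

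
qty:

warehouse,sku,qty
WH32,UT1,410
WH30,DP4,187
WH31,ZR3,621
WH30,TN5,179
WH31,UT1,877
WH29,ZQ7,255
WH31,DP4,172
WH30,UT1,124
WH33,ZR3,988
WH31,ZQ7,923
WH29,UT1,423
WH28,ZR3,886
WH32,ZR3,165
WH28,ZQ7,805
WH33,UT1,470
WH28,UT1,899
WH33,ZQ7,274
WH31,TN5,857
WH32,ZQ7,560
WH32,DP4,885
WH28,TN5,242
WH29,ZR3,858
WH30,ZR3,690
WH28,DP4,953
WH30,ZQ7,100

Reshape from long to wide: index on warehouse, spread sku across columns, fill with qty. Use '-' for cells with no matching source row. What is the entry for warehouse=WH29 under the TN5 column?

No long-format row has warehouse=WH29 and sku=TN5, so the cell is -.

-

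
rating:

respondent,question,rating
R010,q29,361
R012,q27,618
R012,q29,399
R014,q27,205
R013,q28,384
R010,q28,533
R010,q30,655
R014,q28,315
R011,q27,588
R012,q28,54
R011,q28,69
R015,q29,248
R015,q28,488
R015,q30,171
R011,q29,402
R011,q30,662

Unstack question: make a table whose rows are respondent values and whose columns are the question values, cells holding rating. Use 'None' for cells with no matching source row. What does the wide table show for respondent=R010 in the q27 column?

No long-format row has respondent=R010 and question=q27, so the cell is None.

None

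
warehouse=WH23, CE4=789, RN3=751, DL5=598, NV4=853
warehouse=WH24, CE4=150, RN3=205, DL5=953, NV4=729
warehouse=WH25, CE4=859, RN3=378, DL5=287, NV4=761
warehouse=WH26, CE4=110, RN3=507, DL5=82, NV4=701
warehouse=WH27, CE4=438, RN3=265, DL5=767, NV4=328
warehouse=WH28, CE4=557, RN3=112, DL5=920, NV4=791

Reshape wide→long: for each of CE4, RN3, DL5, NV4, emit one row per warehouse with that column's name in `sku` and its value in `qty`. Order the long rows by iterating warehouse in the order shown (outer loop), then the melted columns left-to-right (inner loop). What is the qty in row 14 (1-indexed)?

507

24 rows total (6 × 4). Row 14: index ⌊(14-1)/4⌋ = 3 into warehouse → WH26; (14-1) mod 4 = 1 into the melted columns → RN3.
So row 14 is (WH26, RN3, 507); qty = 507.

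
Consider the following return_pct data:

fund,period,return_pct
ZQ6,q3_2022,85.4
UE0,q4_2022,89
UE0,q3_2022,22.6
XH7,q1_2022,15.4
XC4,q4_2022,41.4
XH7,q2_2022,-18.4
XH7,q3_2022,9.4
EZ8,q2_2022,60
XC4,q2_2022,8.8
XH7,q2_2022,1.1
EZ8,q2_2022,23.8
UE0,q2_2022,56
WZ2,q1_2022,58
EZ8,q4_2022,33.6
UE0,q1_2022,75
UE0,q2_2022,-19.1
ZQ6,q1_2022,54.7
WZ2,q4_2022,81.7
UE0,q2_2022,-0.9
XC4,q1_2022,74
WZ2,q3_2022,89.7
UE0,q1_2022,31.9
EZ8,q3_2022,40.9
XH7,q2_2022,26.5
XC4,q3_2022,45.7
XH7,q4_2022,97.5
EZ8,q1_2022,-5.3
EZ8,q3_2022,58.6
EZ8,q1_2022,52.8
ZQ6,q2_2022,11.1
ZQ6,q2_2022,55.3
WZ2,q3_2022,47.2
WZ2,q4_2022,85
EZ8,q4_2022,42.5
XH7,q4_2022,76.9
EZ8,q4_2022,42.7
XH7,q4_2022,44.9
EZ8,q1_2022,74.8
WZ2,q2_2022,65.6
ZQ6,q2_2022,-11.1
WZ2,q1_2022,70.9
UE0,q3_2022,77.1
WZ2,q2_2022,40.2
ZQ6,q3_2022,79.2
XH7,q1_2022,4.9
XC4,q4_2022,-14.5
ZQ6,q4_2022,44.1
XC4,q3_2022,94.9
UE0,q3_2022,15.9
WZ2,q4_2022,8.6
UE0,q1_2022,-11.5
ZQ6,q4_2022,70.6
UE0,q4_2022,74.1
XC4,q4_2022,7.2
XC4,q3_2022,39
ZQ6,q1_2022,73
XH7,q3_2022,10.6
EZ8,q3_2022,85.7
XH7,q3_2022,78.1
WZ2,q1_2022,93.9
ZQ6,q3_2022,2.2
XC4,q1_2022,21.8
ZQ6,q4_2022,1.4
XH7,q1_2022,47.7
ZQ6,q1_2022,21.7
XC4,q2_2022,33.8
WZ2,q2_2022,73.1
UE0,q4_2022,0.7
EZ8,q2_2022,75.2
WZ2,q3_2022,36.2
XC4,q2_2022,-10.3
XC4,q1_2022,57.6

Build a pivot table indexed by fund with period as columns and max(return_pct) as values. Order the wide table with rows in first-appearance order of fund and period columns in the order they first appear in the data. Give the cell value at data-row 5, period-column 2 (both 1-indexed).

42.7

With rows in first-appearance order of fund, row 5 is fund=EZ8. period columns in first-appearance order: q3_2022, q4_2022, q1_2022, q2_2022; column 2 is q4_2022.
Long rows with fund=EZ8, period=q4_2022: max(33.6, 42.5, 42.7) = 42.7.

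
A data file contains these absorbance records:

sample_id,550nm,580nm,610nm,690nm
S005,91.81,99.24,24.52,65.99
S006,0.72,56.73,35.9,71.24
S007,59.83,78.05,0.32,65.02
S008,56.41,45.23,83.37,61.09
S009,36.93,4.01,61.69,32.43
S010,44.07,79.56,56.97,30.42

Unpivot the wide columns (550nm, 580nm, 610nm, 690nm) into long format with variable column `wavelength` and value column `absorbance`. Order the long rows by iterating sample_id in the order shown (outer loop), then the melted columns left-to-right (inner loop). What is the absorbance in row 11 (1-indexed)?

24 rows total (6 × 4). Row 11: index ⌊(11-1)/4⌋ = 2 into sample_id → S007; (11-1) mod 4 = 2 into the melted columns → 610nm.
So row 11 is (S007, 610nm, 0.32); absorbance = 0.32.

0.32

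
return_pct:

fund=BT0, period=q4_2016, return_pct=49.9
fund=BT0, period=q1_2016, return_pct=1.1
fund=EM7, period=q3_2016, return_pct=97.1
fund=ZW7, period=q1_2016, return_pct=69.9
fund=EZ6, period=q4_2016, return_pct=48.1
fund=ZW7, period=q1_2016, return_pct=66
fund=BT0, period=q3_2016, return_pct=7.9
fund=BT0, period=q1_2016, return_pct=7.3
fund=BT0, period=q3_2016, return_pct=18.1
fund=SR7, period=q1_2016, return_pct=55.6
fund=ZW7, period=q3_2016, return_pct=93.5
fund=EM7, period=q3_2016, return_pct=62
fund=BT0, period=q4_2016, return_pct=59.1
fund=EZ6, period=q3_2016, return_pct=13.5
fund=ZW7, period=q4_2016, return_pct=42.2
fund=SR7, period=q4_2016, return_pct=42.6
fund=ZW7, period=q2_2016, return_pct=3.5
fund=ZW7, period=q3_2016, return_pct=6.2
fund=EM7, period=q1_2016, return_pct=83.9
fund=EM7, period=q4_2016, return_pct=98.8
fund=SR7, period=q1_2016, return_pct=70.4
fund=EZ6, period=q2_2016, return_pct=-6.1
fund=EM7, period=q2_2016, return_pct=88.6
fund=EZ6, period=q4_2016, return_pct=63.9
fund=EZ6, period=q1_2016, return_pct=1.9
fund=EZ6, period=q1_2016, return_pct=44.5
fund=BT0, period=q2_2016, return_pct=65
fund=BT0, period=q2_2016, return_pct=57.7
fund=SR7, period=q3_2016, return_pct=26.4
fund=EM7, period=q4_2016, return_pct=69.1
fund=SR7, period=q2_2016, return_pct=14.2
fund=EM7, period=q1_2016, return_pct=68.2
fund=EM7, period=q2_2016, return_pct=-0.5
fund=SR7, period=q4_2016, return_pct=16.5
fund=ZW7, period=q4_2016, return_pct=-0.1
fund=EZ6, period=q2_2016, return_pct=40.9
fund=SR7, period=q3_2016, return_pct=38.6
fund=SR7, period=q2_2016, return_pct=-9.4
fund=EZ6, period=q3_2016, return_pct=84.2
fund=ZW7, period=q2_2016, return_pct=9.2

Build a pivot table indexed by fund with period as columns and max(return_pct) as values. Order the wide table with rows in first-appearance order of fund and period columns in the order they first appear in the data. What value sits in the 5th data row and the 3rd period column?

With rows in first-appearance order of fund, row 5 is fund=SR7. period columns in first-appearance order: q4_2016, q1_2016, q3_2016, q2_2016; column 3 is q3_2016.
Long rows with fund=SR7, period=q3_2016: max(26.4, 38.6) = 38.6.

38.6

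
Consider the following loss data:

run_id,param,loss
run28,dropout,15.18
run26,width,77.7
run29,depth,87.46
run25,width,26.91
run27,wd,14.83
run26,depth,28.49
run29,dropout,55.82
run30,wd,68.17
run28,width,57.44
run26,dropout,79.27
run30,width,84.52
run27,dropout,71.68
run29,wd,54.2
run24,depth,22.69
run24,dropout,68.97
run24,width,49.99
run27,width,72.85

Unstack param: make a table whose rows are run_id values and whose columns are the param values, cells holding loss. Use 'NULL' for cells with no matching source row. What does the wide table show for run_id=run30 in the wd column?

The long row with run_id=run30, param=wd has loss=68.17.

68.17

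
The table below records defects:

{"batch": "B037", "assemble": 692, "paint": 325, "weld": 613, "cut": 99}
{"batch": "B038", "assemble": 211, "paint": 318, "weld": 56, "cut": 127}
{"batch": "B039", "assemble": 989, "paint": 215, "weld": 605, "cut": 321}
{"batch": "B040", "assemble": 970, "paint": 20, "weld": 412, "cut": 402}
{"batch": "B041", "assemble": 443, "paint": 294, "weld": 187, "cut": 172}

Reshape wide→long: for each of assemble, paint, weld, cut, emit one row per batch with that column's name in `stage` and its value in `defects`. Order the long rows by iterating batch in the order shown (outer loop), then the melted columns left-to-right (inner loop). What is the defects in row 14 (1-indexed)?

20 rows total (5 × 4). Row 14: index ⌊(14-1)/4⌋ = 3 into batch → B040; (14-1) mod 4 = 1 into the melted columns → paint.
So row 14 is (B040, paint, 20); defects = 20.

20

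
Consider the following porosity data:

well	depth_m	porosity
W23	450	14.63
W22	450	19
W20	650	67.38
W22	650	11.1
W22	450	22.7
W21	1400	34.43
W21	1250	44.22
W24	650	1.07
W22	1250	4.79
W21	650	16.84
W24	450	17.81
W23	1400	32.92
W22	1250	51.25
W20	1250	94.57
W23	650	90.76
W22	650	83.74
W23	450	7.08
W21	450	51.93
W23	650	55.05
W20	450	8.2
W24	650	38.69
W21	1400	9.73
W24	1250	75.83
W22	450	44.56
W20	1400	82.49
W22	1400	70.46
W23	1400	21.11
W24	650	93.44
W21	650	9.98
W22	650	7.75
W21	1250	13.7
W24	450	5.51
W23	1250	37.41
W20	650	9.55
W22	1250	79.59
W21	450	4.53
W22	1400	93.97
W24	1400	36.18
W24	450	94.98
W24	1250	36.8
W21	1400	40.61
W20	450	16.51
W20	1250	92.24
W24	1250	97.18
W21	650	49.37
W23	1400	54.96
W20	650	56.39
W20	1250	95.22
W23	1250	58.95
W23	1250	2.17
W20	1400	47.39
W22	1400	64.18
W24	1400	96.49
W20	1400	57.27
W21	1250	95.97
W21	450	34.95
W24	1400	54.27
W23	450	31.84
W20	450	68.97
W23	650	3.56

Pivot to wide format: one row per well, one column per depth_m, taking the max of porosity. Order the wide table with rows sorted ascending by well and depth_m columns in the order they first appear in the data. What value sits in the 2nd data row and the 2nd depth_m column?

With rows sorted ascending by well, row 2 is well=W21. depth_m columns in first-appearance order: 450, 650, 1400, 1250; column 2 is 650.
Long rows with well=W21, depth_m=650: max(16.84, 9.98, 49.37) = 49.37.

49.37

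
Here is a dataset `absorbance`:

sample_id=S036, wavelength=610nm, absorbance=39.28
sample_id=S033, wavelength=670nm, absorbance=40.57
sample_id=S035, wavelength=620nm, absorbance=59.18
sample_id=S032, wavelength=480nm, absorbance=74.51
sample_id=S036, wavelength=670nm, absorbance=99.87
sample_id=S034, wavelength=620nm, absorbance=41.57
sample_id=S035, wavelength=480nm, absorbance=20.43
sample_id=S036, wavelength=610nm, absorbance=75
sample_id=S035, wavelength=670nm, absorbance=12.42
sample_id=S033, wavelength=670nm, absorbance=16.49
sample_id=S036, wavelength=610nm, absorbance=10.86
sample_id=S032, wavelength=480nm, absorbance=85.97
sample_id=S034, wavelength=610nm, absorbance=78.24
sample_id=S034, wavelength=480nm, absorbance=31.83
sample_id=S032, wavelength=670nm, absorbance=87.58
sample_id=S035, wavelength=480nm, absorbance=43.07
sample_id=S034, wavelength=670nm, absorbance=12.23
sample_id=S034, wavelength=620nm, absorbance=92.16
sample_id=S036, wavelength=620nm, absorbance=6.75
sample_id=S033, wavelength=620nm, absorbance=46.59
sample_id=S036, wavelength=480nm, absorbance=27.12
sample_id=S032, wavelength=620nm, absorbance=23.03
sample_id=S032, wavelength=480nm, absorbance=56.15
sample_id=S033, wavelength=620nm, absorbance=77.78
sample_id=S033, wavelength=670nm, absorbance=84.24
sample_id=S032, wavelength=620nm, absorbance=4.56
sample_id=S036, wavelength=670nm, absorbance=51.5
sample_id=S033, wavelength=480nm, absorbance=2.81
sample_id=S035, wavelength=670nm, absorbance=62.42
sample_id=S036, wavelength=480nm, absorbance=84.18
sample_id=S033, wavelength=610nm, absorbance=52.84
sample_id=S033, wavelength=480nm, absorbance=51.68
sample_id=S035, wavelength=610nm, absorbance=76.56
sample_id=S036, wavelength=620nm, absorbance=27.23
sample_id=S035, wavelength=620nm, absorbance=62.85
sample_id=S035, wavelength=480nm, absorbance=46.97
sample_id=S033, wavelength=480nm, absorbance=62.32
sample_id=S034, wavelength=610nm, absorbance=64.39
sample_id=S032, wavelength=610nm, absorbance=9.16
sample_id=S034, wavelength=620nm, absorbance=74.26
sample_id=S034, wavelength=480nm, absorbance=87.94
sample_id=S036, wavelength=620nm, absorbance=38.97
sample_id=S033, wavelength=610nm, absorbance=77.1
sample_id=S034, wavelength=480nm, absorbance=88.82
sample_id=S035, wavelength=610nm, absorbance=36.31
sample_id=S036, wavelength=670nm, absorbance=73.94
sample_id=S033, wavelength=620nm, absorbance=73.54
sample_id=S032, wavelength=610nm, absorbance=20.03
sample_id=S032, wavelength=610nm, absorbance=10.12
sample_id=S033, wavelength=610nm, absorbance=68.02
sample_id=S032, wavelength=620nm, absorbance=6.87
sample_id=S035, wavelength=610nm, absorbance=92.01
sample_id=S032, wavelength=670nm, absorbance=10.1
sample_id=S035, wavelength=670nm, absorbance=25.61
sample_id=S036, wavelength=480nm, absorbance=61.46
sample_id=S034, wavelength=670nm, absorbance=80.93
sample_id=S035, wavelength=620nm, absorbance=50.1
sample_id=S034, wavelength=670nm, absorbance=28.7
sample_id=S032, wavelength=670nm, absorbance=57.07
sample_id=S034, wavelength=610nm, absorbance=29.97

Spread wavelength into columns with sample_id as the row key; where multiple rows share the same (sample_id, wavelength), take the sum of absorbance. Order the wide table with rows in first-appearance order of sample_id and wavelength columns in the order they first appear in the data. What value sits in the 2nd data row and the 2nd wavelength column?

141.30

With rows in first-appearance order of sample_id, row 2 is sample_id=S033. wavelength columns in first-appearance order: 610nm, 670nm, 620nm, 480nm; column 2 is 670nm.
Long rows with sample_id=S033, wavelength=670nm: 40.57 + 16.49 + 84.24 = 141.30.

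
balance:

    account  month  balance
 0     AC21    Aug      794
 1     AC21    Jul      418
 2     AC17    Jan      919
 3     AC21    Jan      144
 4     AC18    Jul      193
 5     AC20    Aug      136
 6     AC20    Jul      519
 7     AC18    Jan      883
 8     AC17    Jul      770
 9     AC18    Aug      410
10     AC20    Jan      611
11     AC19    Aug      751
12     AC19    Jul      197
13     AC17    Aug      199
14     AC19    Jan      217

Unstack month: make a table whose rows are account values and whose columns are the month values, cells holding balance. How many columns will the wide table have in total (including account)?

4

1 column for account plus 3 distinct month values → 4 columns.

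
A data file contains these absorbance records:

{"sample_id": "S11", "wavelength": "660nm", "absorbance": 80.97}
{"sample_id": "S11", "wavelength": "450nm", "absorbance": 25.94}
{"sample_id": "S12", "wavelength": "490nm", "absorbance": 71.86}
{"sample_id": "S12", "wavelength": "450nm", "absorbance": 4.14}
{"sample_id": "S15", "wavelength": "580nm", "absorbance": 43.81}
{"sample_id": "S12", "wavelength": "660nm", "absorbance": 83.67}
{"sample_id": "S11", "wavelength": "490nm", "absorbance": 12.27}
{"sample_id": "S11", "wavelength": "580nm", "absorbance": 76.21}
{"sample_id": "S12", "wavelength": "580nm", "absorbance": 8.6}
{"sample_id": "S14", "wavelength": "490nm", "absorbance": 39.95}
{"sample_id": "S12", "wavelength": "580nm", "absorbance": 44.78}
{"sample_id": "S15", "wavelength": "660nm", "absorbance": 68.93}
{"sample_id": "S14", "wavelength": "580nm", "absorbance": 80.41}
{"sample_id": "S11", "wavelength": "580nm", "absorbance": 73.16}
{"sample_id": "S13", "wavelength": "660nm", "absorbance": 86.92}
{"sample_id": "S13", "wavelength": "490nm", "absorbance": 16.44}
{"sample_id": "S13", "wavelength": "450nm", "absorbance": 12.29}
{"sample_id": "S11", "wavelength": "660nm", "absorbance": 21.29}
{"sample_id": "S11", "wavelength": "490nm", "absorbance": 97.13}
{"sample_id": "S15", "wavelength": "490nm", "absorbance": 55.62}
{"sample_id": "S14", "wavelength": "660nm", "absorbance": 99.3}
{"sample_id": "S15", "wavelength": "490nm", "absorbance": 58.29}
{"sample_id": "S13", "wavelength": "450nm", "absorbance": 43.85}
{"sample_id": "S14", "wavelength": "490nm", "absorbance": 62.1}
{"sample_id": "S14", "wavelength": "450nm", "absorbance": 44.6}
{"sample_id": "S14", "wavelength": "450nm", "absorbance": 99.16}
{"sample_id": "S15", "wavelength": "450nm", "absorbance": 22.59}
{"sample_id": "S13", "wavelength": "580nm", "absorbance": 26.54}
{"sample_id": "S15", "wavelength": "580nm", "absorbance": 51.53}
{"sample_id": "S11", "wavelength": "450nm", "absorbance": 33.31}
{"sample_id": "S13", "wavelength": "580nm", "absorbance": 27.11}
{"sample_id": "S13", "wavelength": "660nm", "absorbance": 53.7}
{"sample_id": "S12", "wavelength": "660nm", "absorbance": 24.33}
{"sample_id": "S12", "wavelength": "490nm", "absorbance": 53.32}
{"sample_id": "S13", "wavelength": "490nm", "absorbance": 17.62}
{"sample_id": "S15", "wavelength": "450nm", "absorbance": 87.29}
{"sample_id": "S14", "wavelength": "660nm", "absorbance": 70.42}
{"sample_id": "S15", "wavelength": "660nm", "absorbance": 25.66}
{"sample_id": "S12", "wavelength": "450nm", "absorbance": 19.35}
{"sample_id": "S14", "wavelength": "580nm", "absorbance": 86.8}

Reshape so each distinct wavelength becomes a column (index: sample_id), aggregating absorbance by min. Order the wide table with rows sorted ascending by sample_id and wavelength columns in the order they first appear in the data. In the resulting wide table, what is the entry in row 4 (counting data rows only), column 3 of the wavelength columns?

39.95

With rows sorted ascending by sample_id, row 4 is sample_id=S14. wavelength columns in first-appearance order: 660nm, 450nm, 490nm, 580nm; column 3 is 490nm.
Long rows with sample_id=S14, wavelength=490nm: min(39.95, 62.1) = 39.95.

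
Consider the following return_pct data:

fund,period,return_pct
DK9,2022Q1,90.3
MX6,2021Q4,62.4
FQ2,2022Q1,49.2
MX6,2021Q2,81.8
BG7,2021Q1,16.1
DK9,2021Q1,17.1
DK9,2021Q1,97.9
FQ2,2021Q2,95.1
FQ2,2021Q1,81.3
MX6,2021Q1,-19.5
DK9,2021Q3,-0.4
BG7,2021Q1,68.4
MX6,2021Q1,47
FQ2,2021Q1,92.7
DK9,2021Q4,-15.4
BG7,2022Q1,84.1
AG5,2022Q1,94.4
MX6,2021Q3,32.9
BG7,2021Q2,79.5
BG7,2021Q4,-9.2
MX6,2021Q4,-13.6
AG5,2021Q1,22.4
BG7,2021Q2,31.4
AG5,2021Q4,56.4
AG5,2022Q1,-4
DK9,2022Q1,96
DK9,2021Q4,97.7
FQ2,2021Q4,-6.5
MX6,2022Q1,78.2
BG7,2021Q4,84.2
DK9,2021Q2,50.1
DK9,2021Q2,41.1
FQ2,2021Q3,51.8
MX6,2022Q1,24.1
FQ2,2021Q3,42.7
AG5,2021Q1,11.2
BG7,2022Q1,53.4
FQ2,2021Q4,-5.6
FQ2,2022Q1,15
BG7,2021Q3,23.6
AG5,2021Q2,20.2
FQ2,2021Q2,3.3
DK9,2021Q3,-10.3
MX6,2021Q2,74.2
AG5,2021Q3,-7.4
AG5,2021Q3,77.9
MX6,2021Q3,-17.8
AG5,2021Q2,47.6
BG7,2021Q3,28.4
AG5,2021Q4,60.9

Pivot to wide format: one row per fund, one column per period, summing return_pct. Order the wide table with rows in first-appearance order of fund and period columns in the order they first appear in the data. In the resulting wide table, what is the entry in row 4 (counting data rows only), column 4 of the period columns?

84.5

With rows in first-appearance order of fund, row 4 is fund=BG7. period columns in first-appearance order: 2022Q1, 2021Q4, 2021Q2, 2021Q1, 2021Q3; column 4 is 2021Q1.
Long rows with fund=BG7, period=2021Q1: 16.1 + 68.4 = 84.5.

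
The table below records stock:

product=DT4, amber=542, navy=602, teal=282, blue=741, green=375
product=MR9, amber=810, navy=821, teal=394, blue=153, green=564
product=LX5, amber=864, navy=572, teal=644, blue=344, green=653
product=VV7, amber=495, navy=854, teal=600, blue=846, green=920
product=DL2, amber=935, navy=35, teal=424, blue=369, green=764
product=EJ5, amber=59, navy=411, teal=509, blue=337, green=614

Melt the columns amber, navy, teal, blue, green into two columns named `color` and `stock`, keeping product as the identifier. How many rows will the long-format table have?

6 product values × 5 melted columns = 30 rows.

30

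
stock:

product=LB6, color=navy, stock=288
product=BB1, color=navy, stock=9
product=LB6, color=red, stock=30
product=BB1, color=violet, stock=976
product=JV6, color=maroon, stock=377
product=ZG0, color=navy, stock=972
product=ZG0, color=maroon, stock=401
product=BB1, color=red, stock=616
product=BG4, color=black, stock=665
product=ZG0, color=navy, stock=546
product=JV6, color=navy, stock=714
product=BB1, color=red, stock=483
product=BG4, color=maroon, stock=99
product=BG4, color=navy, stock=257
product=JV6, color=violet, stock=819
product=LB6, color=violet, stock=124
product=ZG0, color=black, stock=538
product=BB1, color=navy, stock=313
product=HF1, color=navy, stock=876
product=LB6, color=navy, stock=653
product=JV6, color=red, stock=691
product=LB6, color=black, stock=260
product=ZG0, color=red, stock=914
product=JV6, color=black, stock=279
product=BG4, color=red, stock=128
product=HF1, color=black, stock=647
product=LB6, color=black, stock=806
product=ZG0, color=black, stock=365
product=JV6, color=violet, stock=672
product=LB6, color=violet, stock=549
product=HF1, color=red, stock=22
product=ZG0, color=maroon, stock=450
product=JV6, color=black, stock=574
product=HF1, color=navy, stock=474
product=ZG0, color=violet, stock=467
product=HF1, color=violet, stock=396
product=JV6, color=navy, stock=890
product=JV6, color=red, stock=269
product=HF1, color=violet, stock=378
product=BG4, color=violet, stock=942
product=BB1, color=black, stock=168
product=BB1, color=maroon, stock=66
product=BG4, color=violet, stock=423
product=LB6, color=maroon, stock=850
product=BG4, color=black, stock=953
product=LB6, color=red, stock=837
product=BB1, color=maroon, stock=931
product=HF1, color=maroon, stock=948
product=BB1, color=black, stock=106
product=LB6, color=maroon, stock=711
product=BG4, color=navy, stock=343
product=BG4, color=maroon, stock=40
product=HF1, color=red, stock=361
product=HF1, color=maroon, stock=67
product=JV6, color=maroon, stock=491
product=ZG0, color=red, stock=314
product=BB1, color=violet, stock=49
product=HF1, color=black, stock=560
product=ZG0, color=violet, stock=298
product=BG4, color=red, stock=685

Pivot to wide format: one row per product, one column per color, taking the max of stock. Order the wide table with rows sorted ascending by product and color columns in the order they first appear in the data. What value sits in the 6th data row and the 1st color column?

With rows sorted ascending by product, row 6 is product=ZG0. color columns in first-appearance order: navy, red, violet, maroon, black; column 1 is navy.
Long rows with product=ZG0, color=navy: max(972, 546) = 972.

972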